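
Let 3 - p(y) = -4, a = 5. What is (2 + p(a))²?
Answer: 81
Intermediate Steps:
p(y) = 7 (p(y) = 3 - 1*(-4) = 3 + 4 = 7)
(2 + p(a))² = (2 + 7)² = 9² = 81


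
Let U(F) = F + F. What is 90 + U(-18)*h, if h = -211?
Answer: 7686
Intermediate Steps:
U(F) = 2*F
90 + U(-18)*h = 90 + (2*(-18))*(-211) = 90 - 36*(-211) = 90 + 7596 = 7686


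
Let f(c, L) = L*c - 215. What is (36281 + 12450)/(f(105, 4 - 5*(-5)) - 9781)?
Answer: -48731/6951 ≈ -7.0106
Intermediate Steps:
f(c, L) = -215 + L*c
(36281 + 12450)/(f(105, 4 - 5*(-5)) - 9781) = (36281 + 12450)/((-215 + (4 - 5*(-5))*105) - 9781) = 48731/((-215 + (4 + 25)*105) - 9781) = 48731/((-215 + 29*105) - 9781) = 48731/((-215 + 3045) - 9781) = 48731/(2830 - 9781) = 48731/(-6951) = 48731*(-1/6951) = -48731/6951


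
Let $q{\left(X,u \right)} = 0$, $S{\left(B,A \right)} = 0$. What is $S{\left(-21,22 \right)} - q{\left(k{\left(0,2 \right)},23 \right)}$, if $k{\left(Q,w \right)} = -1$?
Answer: $0$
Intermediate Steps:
$S{\left(-21,22 \right)} - q{\left(k{\left(0,2 \right)},23 \right)} = 0 - 0 = 0 + 0 = 0$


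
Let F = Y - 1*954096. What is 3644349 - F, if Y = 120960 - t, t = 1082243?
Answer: 5559728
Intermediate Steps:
Y = -961283 (Y = 120960 - 1*1082243 = 120960 - 1082243 = -961283)
F = -1915379 (F = -961283 - 1*954096 = -961283 - 954096 = -1915379)
3644349 - F = 3644349 - 1*(-1915379) = 3644349 + 1915379 = 5559728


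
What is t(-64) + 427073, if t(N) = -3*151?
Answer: 426620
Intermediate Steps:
t(N) = -453
t(-64) + 427073 = -453 + 427073 = 426620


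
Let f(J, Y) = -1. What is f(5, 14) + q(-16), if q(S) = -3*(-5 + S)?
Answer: 62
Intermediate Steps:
q(S) = 15 - 3*S
f(5, 14) + q(-16) = -1 + (15 - 3*(-16)) = -1 + (15 + 48) = -1 + 63 = 62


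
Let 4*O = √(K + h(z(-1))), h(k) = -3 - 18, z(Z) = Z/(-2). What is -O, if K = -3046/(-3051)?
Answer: -5*I*√827499/4068 ≈ -1.1181*I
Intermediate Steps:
z(Z) = -Z/2 (z(Z) = Z*(-½) = -Z/2)
K = 3046/3051 (K = -3046*(-1/3051) = 3046/3051 ≈ 0.99836)
h(k) = -21
O = 5*I*√827499/4068 (O = √(3046/3051 - 21)/4 = √(-61025/3051)/4 = (5*I*√827499/1017)/4 = 5*I*√827499/4068 ≈ 1.1181*I)
-O = -5*I*√827499/4068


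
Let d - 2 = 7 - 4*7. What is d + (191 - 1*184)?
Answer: -12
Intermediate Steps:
d = -19 (d = 2 + (7 - 4*7) = 2 + (7 - 28) = 2 - 21 = -19)
d + (191 - 1*184) = -19 + (191 - 1*184) = -19 + (191 - 184) = -19 + 7 = -12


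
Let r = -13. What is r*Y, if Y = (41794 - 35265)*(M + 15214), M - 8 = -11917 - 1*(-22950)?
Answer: -2228445635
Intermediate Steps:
M = 11041 (M = 8 + (-11917 - 1*(-22950)) = 8 + (-11917 + 22950) = 8 + 11033 = 11041)
Y = 171418895 (Y = (41794 - 35265)*(11041 + 15214) = 6529*26255 = 171418895)
r*Y = -13*171418895 = -2228445635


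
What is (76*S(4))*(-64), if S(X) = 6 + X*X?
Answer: -107008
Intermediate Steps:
S(X) = 6 + X²
(76*S(4))*(-64) = (76*(6 + 4²))*(-64) = (76*(6 + 16))*(-64) = (76*22)*(-64) = 1672*(-64) = -107008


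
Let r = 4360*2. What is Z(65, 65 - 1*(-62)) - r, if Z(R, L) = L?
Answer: -8593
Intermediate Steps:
r = 8720
Z(65, 65 - 1*(-62)) - r = (65 - 1*(-62)) - 1*8720 = (65 + 62) - 8720 = 127 - 8720 = -8593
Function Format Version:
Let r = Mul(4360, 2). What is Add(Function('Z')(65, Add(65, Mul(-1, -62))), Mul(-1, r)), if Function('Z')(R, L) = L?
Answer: -8593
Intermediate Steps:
r = 8720
Add(Function('Z')(65, Add(65, Mul(-1, -62))), Mul(-1, r)) = Add(Add(65, Mul(-1, -62)), Mul(-1, 8720)) = Add(Add(65, 62), -8720) = Add(127, -8720) = -8593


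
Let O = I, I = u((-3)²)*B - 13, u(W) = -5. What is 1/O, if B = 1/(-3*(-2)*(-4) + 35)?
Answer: -11/148 ≈ -0.074324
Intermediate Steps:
B = 1/11 (B = 1/(6*(-4) + 35) = 1/(-24 + 35) = 1/11 ≈ 0.090909)
I = -148/11 (I = -5*1/11 - 13 = -5/11 - 13 = -148/11 ≈ -13.455)
O = -148/11 ≈ -13.455
1/O = 1/(-148/11) = -11/148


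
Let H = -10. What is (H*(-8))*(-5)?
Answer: -400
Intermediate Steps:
(H*(-8))*(-5) = -10*(-8)*(-5) = 80*(-5) = -400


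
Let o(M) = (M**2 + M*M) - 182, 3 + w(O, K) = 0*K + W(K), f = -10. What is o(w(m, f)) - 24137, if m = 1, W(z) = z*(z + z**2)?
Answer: 1606499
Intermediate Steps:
w(O, K) = -3 + K**2*(1 + K) (w(O, K) = -3 + (0*K + K**2*(1 + K)) = -3 + (0 + K**2*(1 + K)) = -3 + K**2*(1 + K))
o(M) = -182 + 2*M**2 (o(M) = (M**2 + M**2) - 182 = 2*M**2 - 182 = -182 + 2*M**2)
o(w(m, f)) - 24137 = (-182 + 2*(-3 + (-10)**2*(1 - 10))**2) - 24137 = (-182 + 2*(-3 + 100*(-9))**2) - 24137 = (-182 + 2*(-3 - 900)**2) - 24137 = (-182 + 2*(-903)**2) - 24137 = (-182 + 2*815409) - 24137 = (-182 + 1630818) - 24137 = 1630636 - 24137 = 1606499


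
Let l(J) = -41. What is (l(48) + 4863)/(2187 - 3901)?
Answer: -2411/857 ≈ -2.8133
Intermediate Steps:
(l(48) + 4863)/(2187 - 3901) = (-41 + 4863)/(2187 - 3901) = 4822/(-1714) = 4822*(-1/1714) = -2411/857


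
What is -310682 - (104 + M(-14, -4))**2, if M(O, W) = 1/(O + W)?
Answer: -104161609/324 ≈ -3.2149e+5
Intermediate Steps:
-310682 - (104 + M(-14, -4))**2 = -310682 - (104 + 1/(-14 - 4))**2 = -310682 - (104 + 1/(-18))**2 = -310682 - (104 - 1/18)**2 = -310682 - (1871/18)**2 = -310682 - 1*3500641/324 = -310682 - 3500641/324 = -104161609/324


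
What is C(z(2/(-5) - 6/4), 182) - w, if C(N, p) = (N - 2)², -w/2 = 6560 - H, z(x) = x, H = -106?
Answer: 1334721/100 ≈ 13347.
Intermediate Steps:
w = -13332 (w = -2*(6560 - 1*(-106)) = -2*(6560 + 106) = -2*6666 = -13332)
C(N, p) = (-2 + N)²
C(z(2/(-5) - 6/4), 182) - w = (-2 + (2/(-5) - 6/4))² - 1*(-13332) = (-2 + (2*(-⅕) - 6*¼))² + 13332 = (-2 + (-⅖ - 3/2))² + 13332 = (-2 - 19/10)² + 13332 = (-39/10)² + 13332 = 1521/100 + 13332 = 1334721/100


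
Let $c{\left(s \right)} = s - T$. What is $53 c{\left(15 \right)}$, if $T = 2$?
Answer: $689$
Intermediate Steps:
$c{\left(s \right)} = -2 + s$ ($c{\left(s \right)} = s - 2 = -2 + s$)
$53 c{\left(15 \right)} = 53 \left(-2 + 15\right) = 53 \cdot 13 = 689$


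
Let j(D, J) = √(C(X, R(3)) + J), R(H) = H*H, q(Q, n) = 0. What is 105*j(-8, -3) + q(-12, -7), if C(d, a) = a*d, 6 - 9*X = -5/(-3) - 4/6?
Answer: 105*√2 ≈ 148.49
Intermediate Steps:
X = 5/9 (X = ⅔ - (-5/(-3) - 4/6)/9 = ⅔ - (-5*(-⅓) - 4*⅙)/9 = ⅔ - (5/3 - ⅔)/9 = ⅔ - ⅑*1 = ⅔ - ⅑ = 5/9 ≈ 0.55556)
R(H) = H²
j(D, J) = √(5 + J) (j(D, J) = √(3²*(5/9) + J) = √(9*(5/9) + J) = √(5 + J))
105*j(-8, -3) + q(-12, -7) = 105*√(5 - 3) + 0 = 105*√2 + 0 = 105*√2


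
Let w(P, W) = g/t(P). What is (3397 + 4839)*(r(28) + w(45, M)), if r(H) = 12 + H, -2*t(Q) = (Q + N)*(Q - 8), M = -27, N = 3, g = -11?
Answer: 73158329/222 ≈ 3.2954e+5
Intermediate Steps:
t(Q) = -(-8 + Q)*(3 + Q)/2 (t(Q) = -(Q + 3)*(Q - 8)/2 = -(3 + Q)*(-8 + Q)/2 = -(-8 + Q)*(3 + Q)/2)
w(P, W) = -11/(12 - P²/2 + 5*P/2)
(3397 + 4839)*(r(28) + w(45, M)) = (3397 + 4839)*((12 + 28) + 22/(-24 + 45² - 5*45)) = 8236*(40 + 22/(-24 + 2025 - 225)) = 8236*(40 + 22/1776) = 8236*(40 + 22*(1/1776)) = 8236*(40 + 11/888) = 8236*(35531/888) = 73158329/222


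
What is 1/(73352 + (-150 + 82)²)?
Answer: 1/77976 ≈ 1.2824e-5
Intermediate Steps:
1/(73352 + (-150 + 82)²) = 1/(73352 + (-68)²) = 1/(73352 + 4624) = 1/77976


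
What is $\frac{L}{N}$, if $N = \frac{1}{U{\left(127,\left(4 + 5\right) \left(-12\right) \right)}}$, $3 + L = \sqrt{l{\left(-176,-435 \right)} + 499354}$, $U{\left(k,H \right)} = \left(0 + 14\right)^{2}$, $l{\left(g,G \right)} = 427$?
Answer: $-588 + 196 \sqrt{499781} \approx 1.3797 \cdot 10^{5}$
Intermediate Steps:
$U{\left(k,H \right)} = 196$ ($U{\left(k,H \right)} = 14^{2} = 196$)
$L = -3 + \sqrt{499781}$ ($L = -3 + \sqrt{427 + 499354} = -3 + \sqrt{499781} \approx 703.95$)
$N = \frac{1}{196} \approx 0.005102$
$\frac{L}{N} = \left(-3 + \sqrt{499781}\right) \frac{1}{\frac{1}{196}} = \left(-3 + \sqrt{499781}\right) 196 = -588 + 196 \sqrt{499781}$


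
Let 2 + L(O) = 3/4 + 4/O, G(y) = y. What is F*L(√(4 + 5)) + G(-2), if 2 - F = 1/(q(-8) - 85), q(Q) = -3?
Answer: -645/352 ≈ -1.8324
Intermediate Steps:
F = 177/88 (F = 2 - 1/(-3 - 85) = 2 - 1/(-88) = 2 - 1*(-1/88) = 2 + 1/88 = 177/88 ≈ 2.0114)
L(O) = -5/4 + 4/O (L(O) = -2 + (3/4 + 4/O) = -2 + (3*(¼) + 4/O) = -2 + (¾ + 4/O) = -5/4 + 4/O)
F*L(√(4 + 5)) + G(-2) = 177*(-5/4 + 4/(√(4 + 5)))/88 - 2 = 177*(-5/4 + 4/(√9))/88 - 2 = 177*(-5/4 + 4/3)/88 - 2 = (177/88)*(1/12) - 2 = 59/352 - 2 = -645/352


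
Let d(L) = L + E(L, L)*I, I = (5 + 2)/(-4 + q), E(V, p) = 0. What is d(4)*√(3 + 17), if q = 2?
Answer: 8*√5 ≈ 17.889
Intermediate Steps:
I = -7/2 (I = (5 + 2)/(-4 + 2) = 7/(-2) = 7*(-½) = -7/2 ≈ -3.5000)
d(L) = L (d(L) = L + 0*(-7/2) = L + 0 = L)
d(4)*√(3 + 17) = 4*√(3 + 17) = 4*√20 = 4*(2*√5) = 8*√5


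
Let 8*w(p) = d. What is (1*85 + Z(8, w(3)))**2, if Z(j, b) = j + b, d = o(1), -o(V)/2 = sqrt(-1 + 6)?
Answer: (372 - sqrt(5))**2/16 ≈ 8545.3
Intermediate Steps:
o(V) = -2*sqrt(5) (o(V) = -2*sqrt(-1 + 6) = -2*sqrt(5))
d = -2*sqrt(5) ≈ -4.4721
w(p) = -sqrt(5)/4 (w(p) = (-2*sqrt(5))/8 = -sqrt(5)/4)
Z(j, b) = b + j
(1*85 + Z(8, w(3)))**2 = (1*85 + (-sqrt(5)/4 + 8))**2 = (85 + (8 - sqrt(5)/4))**2 = (93 - sqrt(5)/4)**2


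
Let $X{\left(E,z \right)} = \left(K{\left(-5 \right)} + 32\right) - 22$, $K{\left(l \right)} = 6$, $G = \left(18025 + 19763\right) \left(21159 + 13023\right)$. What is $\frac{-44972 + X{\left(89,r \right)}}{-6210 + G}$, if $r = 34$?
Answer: $- \frac{22478}{645831603} \approx -3.4805 \cdot 10^{-5}$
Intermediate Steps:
$G = 1291669416$ ($G = 37788 \cdot 34182 = 1291669416$)
$X{\left(E,z \right)} = 16$ ($X{\left(E,z \right)} = \left(6 + 32\right) - 22 = 38 - 22 = 16$)
$\frac{-44972 + X{\left(89,r \right)}}{-6210 + G} = \frac{-44972 + 16}{-6210 + 1291669416} = - \frac{44956}{1291663206} = \left(-44956\right) \frac{1}{1291663206} = - \frac{22478}{645831603}$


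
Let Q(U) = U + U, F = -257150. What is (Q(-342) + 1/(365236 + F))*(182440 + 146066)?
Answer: -12143359470219/54043 ≈ -2.2470e+8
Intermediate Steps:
Q(U) = 2*U
(Q(-342) + 1/(365236 + F))*(182440 + 146066) = (2*(-342) + 1/(365236 - 257150))*(182440 + 146066) = (-684 + 1/108086)*328506 = -73930823/108086*328506 = -12143359470219/54043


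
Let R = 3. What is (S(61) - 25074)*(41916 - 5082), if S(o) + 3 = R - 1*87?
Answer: -926780274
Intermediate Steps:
S(o) = -87 (S(o) = -3 + (3 - 1*87) = -3 + (3 - 87) = -3 - 84 = -87)
(S(61) - 25074)*(41916 - 5082) = (-87 - 25074)*(41916 - 5082) = -25161*36834 = -926780274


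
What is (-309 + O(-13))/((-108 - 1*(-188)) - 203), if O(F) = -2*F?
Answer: 283/123 ≈ 2.3008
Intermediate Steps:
(-309 + O(-13))/((-108 - 1*(-188)) - 203) = (-309 - 2*(-13))/((-108 - 1*(-188)) - 203) = (-309 + 26)/((-108 + 188) - 203) = -283/(80 - 203) = -283/(-123) = -283*(-1/123) = 283/123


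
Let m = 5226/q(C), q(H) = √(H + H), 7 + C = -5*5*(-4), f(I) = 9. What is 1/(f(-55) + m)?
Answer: -93/1516445 + 871*√186/4549335 ≈ 0.0025498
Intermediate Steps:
C = 93 (C = -7 - 5*5*(-4) = -7 - 25*(-4) = -7 + 100 = 93)
q(H) = √2*√H (q(H) = √(2*H) = √2*√H)
m = 871*√186/31 (m = 5226/((√2*√93)) = 5226/(√186) = 5226*(√186/186) = 871*√186/31 ≈ 383.19)
1/(f(-55) + m) = 1/(9 + 871*√186/31)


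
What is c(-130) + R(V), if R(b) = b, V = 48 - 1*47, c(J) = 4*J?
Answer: -519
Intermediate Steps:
V = 1 (V = 48 - 47 = 1)
c(-130) + R(V) = 4*(-130) + 1 = -520 + 1 = -519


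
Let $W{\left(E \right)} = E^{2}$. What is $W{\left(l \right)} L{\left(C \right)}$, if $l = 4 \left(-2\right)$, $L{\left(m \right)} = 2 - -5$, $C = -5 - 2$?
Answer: $448$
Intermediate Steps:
$C = -7$
$L{\left(m \right)} = 7$ ($L{\left(m \right)} = 2 + 5 = 7$)
$l = -8$
$W{\left(l \right)} L{\left(C \right)} = \left(-8\right)^{2} \cdot 7 = 64 \cdot 7 = 448$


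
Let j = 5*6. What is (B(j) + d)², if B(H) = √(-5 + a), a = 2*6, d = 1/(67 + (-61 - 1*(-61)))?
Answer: 31424/4489 + 2*√7/67 ≈ 7.0792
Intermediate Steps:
d = 1/67 (d = 1/(67 + (-61 + 61)) = 1/(67 + 0) = 1/67 ≈ 0.014925)
a = 12
j = 30
B(H) = √7 (B(H) = √(-5 + 12) = √7)
(B(j) + d)² = (√7 + 1/67)² = (1/67 + √7)²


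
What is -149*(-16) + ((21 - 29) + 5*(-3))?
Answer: 2361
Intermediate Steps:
-149*(-16) + ((21 - 29) + 5*(-3)) = 2384 + (-8 - 15) = 2384 - 23 = 2361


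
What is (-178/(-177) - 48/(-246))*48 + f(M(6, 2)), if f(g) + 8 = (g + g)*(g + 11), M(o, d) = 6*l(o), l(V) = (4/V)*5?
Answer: 3119632/2419 ≈ 1289.6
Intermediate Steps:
l(V) = 20/V
M(o, d) = 120/o (M(o, d) = 6*(20/o) = 120/o)
f(g) = -8 + 2*g*(11 + g) (f(g) = -8 + (g + g)*(g + 11) = -8 + (2*g)*(11 + g) = -8 + 2*g*(11 + g))
(-178/(-177) - 48/(-246))*48 + f(M(6, 2)) = (-178/(-177) - 48/(-246))*48 + (-8 + 2*(120/6)**2 + 22*(120/6)) = (-178*(-1/177) - 48*(-1/246))*48 + (-8 + 2*(120*(1/6))**2 + 22*(120*(1/6))) = (178/177 + 8/41)*48 + (-8 + 2*20**2 + 22*20) = (8714/7257)*48 + (-8 + 2*400 + 440) = 139424/2419 + (-8 + 800 + 440) = 139424/2419 + 1232 = 3119632/2419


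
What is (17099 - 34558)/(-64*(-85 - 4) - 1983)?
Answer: -221/47 ≈ -4.7021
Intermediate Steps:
(17099 - 34558)/(-64*(-85 - 4) - 1983) = -17459/(-64*(-89) - 1983) = -17459/(5696 - 1983) = -17459/3713 = -17459*1/3713 = -221/47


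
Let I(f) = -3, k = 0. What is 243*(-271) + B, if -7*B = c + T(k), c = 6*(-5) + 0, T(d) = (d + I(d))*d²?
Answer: -460941/7 ≈ -65849.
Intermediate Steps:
T(d) = d²*(-3 + d) (T(d) = (d - 3)*d² = (-3 + d)*d² = d²*(-3 + d))
c = -30 (c = -30 + 0 = -30)
B = 30/7 (B = -(-30 + 0²*(-3 + 0))/7 = -(-30 + 0*(-3))/7 = -(-30 + 0)/7 = -⅐*(-30) = 30/7 ≈ 4.2857)
243*(-271) + B = 243*(-271) + 30/7 = -65853 + 30/7 = -460941/7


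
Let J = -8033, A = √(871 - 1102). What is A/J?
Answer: -I*√231/8033 ≈ -0.001892*I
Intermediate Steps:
A = I*√231 (A = √(-231) = I*√231 ≈ 15.199*I)
A/J = (I*√231)/(-8033) = (I*√231)*(-1/8033) = -I*√231/8033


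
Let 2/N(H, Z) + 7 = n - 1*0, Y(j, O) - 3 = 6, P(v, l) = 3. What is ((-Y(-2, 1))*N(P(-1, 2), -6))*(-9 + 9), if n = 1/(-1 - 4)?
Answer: 0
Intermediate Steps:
n = -⅕ (n = 1/(-5) = -⅕ ≈ -0.20000)
Y(j, O) = 9 (Y(j, O) = 3 + 6 = 9)
N(H, Z) = -5/18 (N(H, Z) = 2/(-7 + (-⅕ - 1*0)) = 2/(-7 + (-⅕ + 0)) = 2/(-7 - ⅕) = 2/(-36/5) = 2*(-5/36) = -5/18)
((-Y(-2, 1))*N(P(-1, 2), -6))*(-9 + 9) = (-1*9*(-5/18))*(-9 + 9) = -9*(-5/18)*0 = (5/2)*0 = 0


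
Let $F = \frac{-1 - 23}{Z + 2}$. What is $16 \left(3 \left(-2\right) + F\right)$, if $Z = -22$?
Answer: $- \frac{384}{5} \approx -76.8$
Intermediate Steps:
$F = \frac{6}{5}$ ($F = \frac{-1 - 23}{-22 + 2} = - \frac{24}{-20} = \left(-24\right) \left(- \frac{1}{20}\right) = \frac{6}{5} \approx 1.2$)
$16 \left(3 \left(-2\right) + F\right) = 16 \left(3 \left(-2\right) + \frac{6}{5}\right) = 16 \left(-6 + \frac{6}{5}\right) = 16 \left(- \frac{24}{5}\right) = - \frac{384}{5}$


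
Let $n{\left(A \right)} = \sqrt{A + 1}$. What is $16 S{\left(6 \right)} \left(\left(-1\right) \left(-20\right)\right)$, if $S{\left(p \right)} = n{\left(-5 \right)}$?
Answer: $640 i \approx 640.0 i$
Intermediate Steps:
$n{\left(A \right)} = \sqrt{1 + A}$
$S{\left(p \right)} = 2 i$ ($S{\left(p \right)} = \sqrt{1 - 5} = \sqrt{-4} = 2 i$)
$16 S{\left(6 \right)} \left(\left(-1\right) \left(-20\right)\right) = 16 \cdot 2 i \left(\left(-1\right) \left(-20\right)\right) = 32 i 20 = 640 i$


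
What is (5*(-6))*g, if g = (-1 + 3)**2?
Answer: -120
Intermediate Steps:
g = 4 (g = 2**2 = 4)
(5*(-6))*g = (5*(-6))*4 = -30*4 = -120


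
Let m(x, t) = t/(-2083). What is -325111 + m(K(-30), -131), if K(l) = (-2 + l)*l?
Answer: -677206082/2083 ≈ -3.2511e+5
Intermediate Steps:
K(l) = l*(-2 + l)
m(x, t) = -t/2083 (m(x, t) = t*(-1/2083) = -t/2083)
-325111 + m(K(-30), -131) = -325111 - 1/2083*(-131) = -325111 + 131/2083 = -677206082/2083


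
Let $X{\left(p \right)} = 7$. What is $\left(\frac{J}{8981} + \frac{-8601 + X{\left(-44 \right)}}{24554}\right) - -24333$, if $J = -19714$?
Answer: $\frac{2682669560286}{110259737} \approx 24330.0$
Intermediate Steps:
$\left(\frac{J}{8981} + \frac{-8601 + X{\left(-44 \right)}}{24554}\right) - -24333 = \left(- \frac{19714}{8981} + \frac{-8601 + 7}{24554}\right) - -24333 = \left(\left(-19714\right) \frac{1}{8981} - \frac{4297}{12277}\right) + 24333 = \left(- \frac{19714}{8981} - \frac{4297}{12277}\right) + 24333 = - \frac{280620135}{110259737} + 24333 = \frac{2682669560286}{110259737}$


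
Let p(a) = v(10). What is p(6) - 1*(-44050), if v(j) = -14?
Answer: 44036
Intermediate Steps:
p(a) = -14
p(6) - 1*(-44050) = -14 - 1*(-44050) = -14 + 44050 = 44036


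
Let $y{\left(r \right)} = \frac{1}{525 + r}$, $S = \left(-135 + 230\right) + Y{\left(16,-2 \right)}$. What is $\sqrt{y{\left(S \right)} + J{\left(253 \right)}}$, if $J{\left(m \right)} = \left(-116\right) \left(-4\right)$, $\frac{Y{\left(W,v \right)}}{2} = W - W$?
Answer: $\frac{\sqrt{44590555}}{310} \approx 21.541$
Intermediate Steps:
$Y{\left(W,v \right)} = 0$ ($Y{\left(W,v \right)} = 2 \left(W - W\right) = 2 \cdot 0 = 0$)
$J{\left(m \right)} = 464$
$S = 95$ ($S = \left(-135 + 230\right) + 0 = 95 + 0 = 95$)
$\sqrt{y{\left(S \right)} + J{\left(253 \right)}} = \sqrt{\frac{1}{525 + 95} + 464} = \sqrt{\frac{1}{620} + 464} = \sqrt{\frac{287681}{620}} = \frac{\sqrt{44590555}}{310}$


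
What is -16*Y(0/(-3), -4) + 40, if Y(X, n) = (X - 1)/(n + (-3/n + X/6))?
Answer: 456/13 ≈ 35.077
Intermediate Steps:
Y(X, n) = (-1 + X)/(n - 3/n + X/6) (Y(X, n) = (-1 + X)/(n + (-3/n + X*(1/6))) = (-1 + X)/(n + (-3/n + X/6)) = (-1 + X)/(n - 3/n + X/6))
-16*Y(0/(-3), -4) + 40 = -96*(-4)*(-1 + 0/(-3))/(-18 + 6*(-4)**2 + (0/(-3))*(-4)) + 40 = -96*(-4)*(-1 + 0*(-1/3))/(-18 + 6*16 + (0*(-1/3))*(-4)) + 40 = -96*(-4)*(-1 + 0)/(-18 + 96 + 0*(-4)) + 40 = -96*(-4)*(-1)/(-18 + 96 + 0) + 40 = -96*(-4)*(-1)/78 + 40 = -16*4/13 + 40 = -64/13 + 40 = 456/13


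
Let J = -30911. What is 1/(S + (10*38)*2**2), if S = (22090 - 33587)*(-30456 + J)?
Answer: 1/705537919 ≈ 1.4174e-9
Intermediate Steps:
S = 705536399 (S = (22090 - 33587)*(-30456 - 30911) = -11497*(-61367) = 705536399)
1/(S + (10*38)*2**2) = 1/(705536399 + (10*38)*2**2) = 1/(705536399 + 380*4) = 1/(705536399 + 1520) = 1/705537919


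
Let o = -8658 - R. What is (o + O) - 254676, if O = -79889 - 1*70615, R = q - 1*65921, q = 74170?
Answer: -422087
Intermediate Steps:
R = 8249 (R = 74170 - 1*65921 = 74170 - 65921 = 8249)
o = -16907 (o = -8658 - 1*8249 = -8658 - 8249 = -16907)
O = -150504 (O = -79889 - 70615 = -150504)
(o + O) - 254676 = (-16907 - 150504) - 254676 = -167411 - 254676 = -422087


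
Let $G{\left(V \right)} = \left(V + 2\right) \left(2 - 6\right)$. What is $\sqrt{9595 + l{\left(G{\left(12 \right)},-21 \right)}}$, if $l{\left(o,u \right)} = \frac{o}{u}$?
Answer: $\frac{\sqrt{86379}}{3} \approx 97.968$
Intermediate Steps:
$G{\left(V \right)} = -8 - 4 V$ ($G{\left(V \right)} = \left(2 + V\right) \left(-4\right) = -8 - 4 V$)
$\sqrt{9595 + l{\left(G{\left(12 \right)},-21 \right)}} = \sqrt{9595 + \frac{-8 - 48}{-21}} = \sqrt{9595 + \left(-8 - 48\right) \left(- \frac{1}{21}\right)} = \sqrt{9595 - - \frac{8}{3}} = \sqrt{9595 + \frac{8}{3}} = \sqrt{\frac{28793}{3}} = \frac{\sqrt{86379}}{3}$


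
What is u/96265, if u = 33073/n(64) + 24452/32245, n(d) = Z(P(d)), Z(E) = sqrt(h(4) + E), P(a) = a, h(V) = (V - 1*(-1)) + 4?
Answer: 24452/3104064925 + 33073*sqrt(73)/7027345 ≈ 0.040219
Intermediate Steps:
h(V) = 5 + V (h(V) = (V + 1) + 4 = (1 + V) + 4 = 5 + V)
Z(E) = sqrt(9 + E) (Z(E) = sqrt((5 + 4) + E) = sqrt(9 + E))
n(d) = sqrt(9 + d)
u = 24452/32245 + 33073*sqrt(73)/73 (u = 33073/(sqrt(9 + 64)) + 24452/32245 = 33073/(sqrt(73)) + 24452*(1/32245) = 33073*(sqrt(73)/73) + 24452/32245 = 33073*sqrt(73)/73 + 24452/32245 = 24452/32245 + 33073*sqrt(73)/73 ≈ 3871.7)
u/96265 = (24452/32245 + 33073*sqrt(73)/73)/96265 = (24452/32245 + 33073*sqrt(73)/73)*(1/96265) = 24452/3104064925 + 33073*sqrt(73)/7027345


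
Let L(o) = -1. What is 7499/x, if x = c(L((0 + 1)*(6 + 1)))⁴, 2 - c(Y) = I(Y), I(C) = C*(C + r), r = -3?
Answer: 7499/16 ≈ 468.69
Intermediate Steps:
I(C) = C*(-3 + C) (I(C) = C*(C - 3) = C*(-3 + C))
c(Y) = 2 - Y*(-3 + Y)
x = 16 (x = (2 - 1*(-1)*(-3 - 1))⁴ = (2 - 1*(-1)*(-4))⁴ = (2 - 4)⁴ = (-2)⁴ = 16)
7499/x = 7499/16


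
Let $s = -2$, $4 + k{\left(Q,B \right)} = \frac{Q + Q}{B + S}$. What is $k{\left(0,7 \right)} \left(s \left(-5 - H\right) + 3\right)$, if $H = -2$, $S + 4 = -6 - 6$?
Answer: $-36$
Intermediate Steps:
$S = -16$ ($S = -4 - 12 = -16$)
$k{\left(Q,B \right)} = -4 + \frac{2 Q}{-16 + B}$ ($k{\left(Q,B \right)} = -4 + \frac{Q + Q}{B - 16} = -4 + \frac{2 Q}{-16 + B}$)
$k{\left(0,7 \right)} \left(s \left(-5 - H\right) + 3\right) = \frac{2 \left(32 + 0 - 14\right)}{-16 + 7} \left(- 2 \left(-5 - -2\right) + 3\right) = \frac{2 \left(32 + 0 - 14\right)}{-9} \left(- 2 \left(-5 + 2\right) + 3\right) = 2 \left(- \frac{1}{9}\right) 18 \left(\left(-2\right) \left(-3\right) + 3\right) = - 4 \left(6 + 3\right) = \left(-4\right) 9 = -36$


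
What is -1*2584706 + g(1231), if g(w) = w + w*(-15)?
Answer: -2601940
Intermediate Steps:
g(w) = -14*w (g(w) = w - 15*w = -14*w)
-1*2584706 + g(1231) = -1*2584706 - 14*1231 = -2584706 - 17234 = -2601940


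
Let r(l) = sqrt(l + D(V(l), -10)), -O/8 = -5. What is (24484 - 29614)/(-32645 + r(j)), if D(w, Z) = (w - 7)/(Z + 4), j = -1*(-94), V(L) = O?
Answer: 334937700/2131391873 + 5130*sqrt(354)/2131391873 ≈ 0.15719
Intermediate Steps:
O = 40 (O = -8*(-5) = 40)
V(L) = 40
j = 94
D(w, Z) = (-7 + w)/(4 + Z)
r(l) = sqrt(-11/2 + l) (r(l) = sqrt(l + (-7 + 40)/(4 - 10)) = sqrt(l + 33/(-6)) = sqrt(l - 1/6*33) = sqrt(l - 11/2) = sqrt(-11/2 + l))
(24484 - 29614)/(-32645 + r(j)) = (24484 - 29614)/(-32645 + sqrt(-22 + 4*94)/2) = -5130/(-32645 + sqrt(-22 + 376)/2) = -5130/(-32645 + sqrt(354)/2)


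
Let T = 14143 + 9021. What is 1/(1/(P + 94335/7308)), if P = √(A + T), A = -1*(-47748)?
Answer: 31445/2436 + 16*√277 ≈ 279.20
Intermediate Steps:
T = 23164
A = 47748
P = 16*√277 (P = √(47748 + 23164) = √70912 = 16*√277 ≈ 266.29)
1/(1/(P + 94335/7308)) = 1/(1/(16*√277 + 94335/7308)) = 1/(1/(16*√277 + 94335*(1/7308))) = 1/(1/(16*√277 + 31445/2436)) = 1/(1/(31445/2436 + 16*√277)) = 31445/2436 + 16*√277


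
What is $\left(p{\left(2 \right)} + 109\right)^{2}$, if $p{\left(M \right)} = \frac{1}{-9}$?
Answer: $\frac{960400}{81} \approx 11857.0$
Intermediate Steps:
$p{\left(M \right)} = - \frac{1}{9}$
$\left(p{\left(2 \right)} + 109\right)^{2} = \left(- \frac{1}{9} + 109\right)^{2} = \left(\frac{980}{9}\right)^{2} = \frac{960400}{81}$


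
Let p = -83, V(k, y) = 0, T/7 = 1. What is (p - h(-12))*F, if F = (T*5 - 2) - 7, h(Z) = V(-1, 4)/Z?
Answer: -2158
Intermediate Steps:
T = 7 (T = 7*1 = 7)
h(Z) = 0 (h(Z) = 0/Z = 0)
F = 26 (F = (7*5 - 2) - 7 = (35 - 2) - 7 = 33 - 7 = 26)
(p - h(-12))*F = (-83 - 1*0)*26 = (-83 + 0)*26 = -83*26 = -2158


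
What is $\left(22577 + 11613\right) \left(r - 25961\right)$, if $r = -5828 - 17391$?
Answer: $-1681464200$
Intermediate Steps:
$r = -23219$ ($r = -5828 - 17391 = -23219$)
$\left(22577 + 11613\right) \left(r - 25961\right) = \left(22577 + 11613\right) \left(-23219 - 25961\right) = 34190 \left(-49180\right) = -1681464200$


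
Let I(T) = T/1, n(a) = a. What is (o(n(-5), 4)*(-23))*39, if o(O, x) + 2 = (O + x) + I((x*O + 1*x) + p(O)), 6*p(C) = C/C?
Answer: 33787/2 ≈ 16894.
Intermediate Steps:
p(C) = ⅙ (p(C) = (C/C)/6 = (⅙)*1 = ⅙)
I(T) = T (I(T) = T*1 = T)
o(O, x) = -11/6 + O + 2*x + O*x (o(O, x) = -2 + ((O + x) + ((x*O + 1*x) + ⅙)) = -2 + ((O + x) + ((O*x + x) + ⅙)) = -2 + ((O + x) + ((x + O*x) + ⅙)) = -2 + ((O + x) + (⅙ + x + O*x)) = -2 + (⅙ + O + 2*x + O*x) = -11/6 + O + 2*x + O*x)
(o(n(-5), 4)*(-23))*39 = ((-11/6 - 5 + 2*4 - 5*4)*(-23))*39 = ((-11/6 - 5 + 8 - 20)*(-23))*39 = -113/6*(-23)*39 = (2599/6)*39 = 33787/2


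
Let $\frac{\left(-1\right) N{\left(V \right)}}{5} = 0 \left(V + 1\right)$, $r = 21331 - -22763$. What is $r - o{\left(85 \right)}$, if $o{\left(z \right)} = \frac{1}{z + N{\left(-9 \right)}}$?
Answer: $\frac{3747989}{85} \approx 44094.0$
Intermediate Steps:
$r = 44094$ ($r = 21331 + 22763 = 44094$)
$N{\left(V \right)} = 0$ ($N{\left(V \right)} = - 5 \cdot 0 \left(V + 1\right) = - 5 \cdot 0 \left(1 + V\right) = \left(-5\right) 0 = 0$)
$o{\left(z \right)} = \frac{1}{z}$ ($o{\left(z \right)} = \frac{1}{z + 0} = \frac{1}{z}$)
$r - o{\left(85 \right)} = 44094 - \frac{1}{85} = \frac{3747989}{85}$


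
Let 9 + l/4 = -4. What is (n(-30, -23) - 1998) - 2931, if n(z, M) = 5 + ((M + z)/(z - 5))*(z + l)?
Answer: -176686/35 ≈ -5048.2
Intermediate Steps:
l = -52 (l = -36 + 4*(-4) = -36 - 16 = -52)
n(z, M) = 5 + (-52 + z)*(M + z)/(-5 + z) (n(z, M) = 5 + ((M + z)/(z - 5))*(z - 52) = 5 + ((M + z)/(-5 + z))*(-52 + z) = 5 + (-52 + z)*(M + z)/(-5 + z))
(n(-30, -23) - 1998) - 2931 = ((-25 + (-30)**2 - 52*(-23) - 47*(-30) - 23*(-30))/(-5 - 30) - 1998) - 2931 = ((-25 + 900 + 1196 + 1410 + 690)/(-35) - 1998) - 2931 = (-1/35*4171 - 1998) - 2931 = (-4171/35 - 1998) - 2931 = -74101/35 - 2931 = -176686/35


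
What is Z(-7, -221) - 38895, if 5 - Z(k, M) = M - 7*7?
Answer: -38620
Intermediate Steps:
Z(k, M) = 54 - M (Z(k, M) = 5 - (M - 7*7) = 5 - (M - 49) = 5 - (-49 + M) = 5 + (49 - M) = 54 - M)
Z(-7, -221) - 38895 = (54 - 1*(-221)) - 38895 = (54 + 221) - 38895 = 275 - 38895 = -38620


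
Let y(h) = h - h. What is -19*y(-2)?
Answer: 0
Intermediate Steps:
y(h) = 0
-19*y(-2) = -19*0 = 0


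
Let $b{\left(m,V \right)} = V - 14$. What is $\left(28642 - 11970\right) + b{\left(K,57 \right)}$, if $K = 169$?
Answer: $16715$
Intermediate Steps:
$b{\left(m,V \right)} = -14 + V$
$\left(28642 - 11970\right) + b{\left(K,57 \right)} = \left(28642 - 11970\right) + \left(-14 + 57\right) = 16672 + 43 = 16715$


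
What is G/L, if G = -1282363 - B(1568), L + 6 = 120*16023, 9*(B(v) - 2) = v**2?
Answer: -13999909/17304786 ≈ -0.80902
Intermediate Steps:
B(v) = 2 + v**2/9
L = 1922754 (L = -6 + 120*16023 = -6 + 1922760 = 1922754)
G = -13999909/9 (G = -1282363 - (2 + (1/9)*1568**2) = -1282363 - (2 + (1/9)*2458624) = -1282363 - (2 + 2458624/9) = -1282363 - 1*2458642/9 = -1282363 - 2458642/9 = -13999909/9 ≈ -1.5555e+6)
G/L = -13999909/9/1922754 = -13999909/9*1/1922754 = -13999909/17304786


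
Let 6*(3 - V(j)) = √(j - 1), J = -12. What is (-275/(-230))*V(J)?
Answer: 165/46 - 55*I*√13/276 ≈ 3.587 - 0.7185*I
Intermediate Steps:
V(j) = 3 - √(-1 + j)/6 (V(j) = 3 - √(j - 1)/6 = 3 - √(-1 + j)/6)
(-275/(-230))*V(J) = (-275/(-230))*(3 - √(-1 - 12)/6) = (-275*(-1/230))*(3 - I*√13/6) = 55*(3 - I*√13/6)/46 = 165/46 - 55*I*√13/276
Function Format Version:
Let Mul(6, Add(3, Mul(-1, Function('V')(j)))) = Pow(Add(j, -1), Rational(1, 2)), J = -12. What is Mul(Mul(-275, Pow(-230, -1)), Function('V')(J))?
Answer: Add(Rational(165, 46), Mul(Rational(-55, 276), I, Pow(13, Rational(1, 2)))) ≈ Add(3.5870, Mul(-0.71850, I))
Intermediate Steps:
Function('V')(j) = Add(3, Mul(Rational(-1, 6), Pow(Add(-1, j), Rational(1, 2)))) (Function('V')(j) = Add(3, Mul(Rational(-1, 6), Pow(Add(j, -1), Rational(1, 2)))) = Add(3, Mul(Rational(-1, 6), Pow(Add(-1, j), Rational(1, 2)))))
Mul(Mul(-275, Pow(-230, -1)), Function('V')(J)) = Mul(Mul(-275, Pow(-230, -1)), Add(3, Mul(Rational(-1, 6), Pow(Add(-1, -12), Rational(1, 2))))) = Mul(Mul(-275, Rational(-1, 230)), Add(3, Mul(Rational(-1, 6), Pow(-13, Rational(1, 2))))) = Mul(Rational(55, 46), Add(3, Mul(Rational(-1, 6), Mul(I, Pow(13, Rational(1, 2)))))) = Mul(Rational(55, 46), Add(3, Mul(Rational(-1, 6), I, Pow(13, Rational(1, 2))))) = Add(Rational(165, 46), Mul(Rational(-55, 276), I, Pow(13, Rational(1, 2))))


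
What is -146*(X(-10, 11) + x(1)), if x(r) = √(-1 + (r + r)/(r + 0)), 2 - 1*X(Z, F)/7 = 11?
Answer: 9052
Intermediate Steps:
X(Z, F) = -63 (X(Z, F) = 14 - 7*11 = 14 - 77 = -63)
x(r) = 1 (x(r) = √(-1 + (2*r)/r) = √(-1 + 2) = √1 = 1)
-146*(X(-10, 11) + x(1)) = -146*(-63 + 1) = -146*(-62) = 9052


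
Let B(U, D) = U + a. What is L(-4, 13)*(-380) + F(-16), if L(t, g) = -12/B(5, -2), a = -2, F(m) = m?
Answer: 1504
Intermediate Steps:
B(U, D) = -2 + U (B(U, D) = U - 2 = -2 + U)
L(t, g) = -4 (L(t, g) = -12/(-2 + 5) = -12/3 = -12*⅓ = -4)
L(-4, 13)*(-380) + F(-16) = -4*(-380) - 16 = 1520 - 16 = 1504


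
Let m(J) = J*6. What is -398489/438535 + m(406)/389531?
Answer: -154155547399/170822977085 ≈ -0.90243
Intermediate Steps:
m(J) = 6*J
-398489/438535 + m(406)/389531 = -398489/438535 + (6*406)/389531 = -398489*1/438535 + 2436*(1/389531) = -398489/438535 + 2436/389531 = -154155547399/170822977085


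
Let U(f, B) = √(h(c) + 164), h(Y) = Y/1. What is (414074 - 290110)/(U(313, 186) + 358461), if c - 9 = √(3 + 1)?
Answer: 22218129702/64247144173 - 309910*√7/64247144173 ≈ 0.34581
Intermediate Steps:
c = 11 (c = 9 + √(3 + 1) = 9 + √4 = 9 + 2 = 11)
h(Y) = Y (h(Y) = Y*1 = Y)
U(f, B) = 5*√7 (U(f, B) = √(11 + 164) = √175 = 5*√7)
(414074 - 290110)/(U(313, 186) + 358461) = (414074 - 290110)/(5*√7 + 358461) = 123964/(358461 + 5*√7)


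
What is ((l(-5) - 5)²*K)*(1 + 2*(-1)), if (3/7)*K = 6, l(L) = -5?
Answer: -1400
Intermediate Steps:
K = 14 (K = (7/3)*6 = 14)
((l(-5) - 5)²*K)*(1 + 2*(-1)) = ((-5 - 5)²*14)*(1 + 2*(-1)) = ((-10)²*14)*(1 - 2) = (100*14)*(-1) = 1400*(-1) = -1400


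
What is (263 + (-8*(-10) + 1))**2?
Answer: 118336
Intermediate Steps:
(263 + (-8*(-10) + 1))**2 = (263 + (80 + 1))**2 = (263 + 81)**2 = 344**2 = 118336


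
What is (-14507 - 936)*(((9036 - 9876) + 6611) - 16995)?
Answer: 173332232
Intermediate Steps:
(-14507 - 936)*(((9036 - 9876) + 6611) - 16995) = -15443*((-840 + 6611) - 16995) = -15443*(5771 - 16995) = -15443*(-11224) = 173332232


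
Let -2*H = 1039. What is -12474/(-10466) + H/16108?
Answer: 195494105/168586328 ≈ 1.1596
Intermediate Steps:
H = -1039/2 (H = -½*1039 = -1039/2 ≈ -519.50)
-12474/(-10466) + H/16108 = -12474/(-10466) - 1039/2/16108 = -12474*(-1/10466) - 1039/2*1/16108 = 6237/5233 - 1039/32216 = 195494105/168586328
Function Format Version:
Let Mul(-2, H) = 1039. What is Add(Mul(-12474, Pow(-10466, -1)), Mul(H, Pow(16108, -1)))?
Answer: Rational(195494105, 168586328) ≈ 1.1596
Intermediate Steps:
H = Rational(-1039, 2) (H = Mul(Rational(-1, 2), 1039) = Rational(-1039, 2) ≈ -519.50)
Add(Mul(-12474, Pow(-10466, -1)), Mul(H, Pow(16108, -1))) = Add(Mul(-12474, Pow(-10466, -1)), Mul(Rational(-1039, 2), Pow(16108, -1))) = Add(Mul(-12474, Rational(-1, 10466)), Mul(Rational(-1039, 2), Rational(1, 16108))) = Add(Rational(6237, 5233), Rational(-1039, 32216)) = Rational(195494105, 168586328)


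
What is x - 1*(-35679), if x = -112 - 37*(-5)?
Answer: 35752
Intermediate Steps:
x = 73 (x = -112 + 185 = 73)
x - 1*(-35679) = 73 - 1*(-35679) = 73 + 35679 = 35752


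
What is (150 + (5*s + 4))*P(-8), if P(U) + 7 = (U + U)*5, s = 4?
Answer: -15138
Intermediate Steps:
P(U) = -7 + 10*U (P(U) = -7 + (U + U)*5 = -7 + (2*U)*5 = -7 + 10*U)
(150 + (5*s + 4))*P(-8) = (150 + (5*4 + 4))*(-7 + 10*(-8)) = (150 + (20 + 4))*(-7 - 80) = (150 + 24)*(-87) = 174*(-87) = -15138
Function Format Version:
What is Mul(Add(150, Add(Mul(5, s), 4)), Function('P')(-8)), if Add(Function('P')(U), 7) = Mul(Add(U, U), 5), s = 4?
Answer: -15138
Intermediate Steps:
Function('P')(U) = Add(-7, Mul(10, U)) (Function('P')(U) = Add(-7, Mul(Add(U, U), 5)) = Add(-7, Mul(Mul(2, U), 5)) = Add(-7, Mul(10, U)))
Mul(Add(150, Add(Mul(5, s), 4)), Function('P')(-8)) = Mul(Add(150, Add(Mul(5, 4), 4)), Add(-7, Mul(10, -8))) = Mul(Add(150, Add(20, 4)), Add(-7, -80)) = Mul(Add(150, 24), -87) = Mul(174, -87) = -15138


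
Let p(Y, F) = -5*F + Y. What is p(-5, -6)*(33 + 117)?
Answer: 3750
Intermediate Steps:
p(Y, F) = Y - 5*F
p(-5, -6)*(33 + 117) = (-5 - 5*(-6))*(33 + 117) = (-5 + 30)*150 = 25*150 = 3750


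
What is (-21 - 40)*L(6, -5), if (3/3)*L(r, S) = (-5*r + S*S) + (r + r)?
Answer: -427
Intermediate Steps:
L(r, S) = S**2 - 3*r (L(r, S) = (-5*r + S*S) + (r + r) = (-5*r + S**2) + 2*r = (S**2 - 5*r) + 2*r = S**2 - 3*r)
(-21 - 40)*L(6, -5) = (-21 - 40)*((-5)**2 - 3*6) = -61*(25 - 18) = -61*7 = -427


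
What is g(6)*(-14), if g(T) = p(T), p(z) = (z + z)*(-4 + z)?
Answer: -336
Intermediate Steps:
p(z) = 2*z*(-4 + z) (p(z) = (2*z)*(-4 + z) = 2*z*(-4 + z))
g(T) = 2*T*(-4 + T)
g(6)*(-14) = (2*6*(-4 + 6))*(-14) = (2*6*2)*(-14) = 24*(-14) = -336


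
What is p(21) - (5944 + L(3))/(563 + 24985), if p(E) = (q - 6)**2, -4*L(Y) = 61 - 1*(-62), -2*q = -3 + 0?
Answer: 2045735/102192 ≈ 20.019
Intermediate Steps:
q = 3/2 (q = -(-3 + 0)/2 = -1/2*(-3) = 3/2 ≈ 1.5000)
L(Y) = -123/4 (L(Y) = -(61 - 1*(-62))/4 = -(61 + 62)/4 = -1/4*123 = -123/4)
p(E) = 81/4 (p(E) = (3/2 - 6)**2 = (-9/2)**2 = 81/4)
p(21) - (5944 + L(3))/(563 + 24985) = 81/4 - (5944 - 123/4)/(563 + 24985) = 81/4 - 23653/(4*25548) = 81/4 - 1*23653/102192 = 81/4 - 23653/102192 = 2045735/102192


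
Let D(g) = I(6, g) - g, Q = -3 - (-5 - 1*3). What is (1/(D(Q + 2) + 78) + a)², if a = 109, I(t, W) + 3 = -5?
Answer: 47169424/3969 ≈ 11884.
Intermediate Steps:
I(t, W) = -8 (I(t, W) = -3 - 5 = -8)
Q = 5 (Q = -3 - (-5 - 3) = -3 - 1*(-8) = -3 + 8 = 5)
D(g) = -8 - g
(1/(D(Q + 2) + 78) + a)² = (1/((-8 - (5 + 2)) + 78) + 109)² = (1/((-8 - 1*7) + 78) + 109)² = (1/((-8 - 7) + 78) + 109)² = (1/(-15 + 78) + 109)² = (1/63 + 109)² = (6868/63)² = 47169424/3969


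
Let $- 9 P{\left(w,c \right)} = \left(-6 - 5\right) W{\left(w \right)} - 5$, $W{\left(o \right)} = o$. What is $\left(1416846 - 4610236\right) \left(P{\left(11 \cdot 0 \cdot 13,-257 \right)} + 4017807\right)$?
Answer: $- \frac{115473838228520}{9} \approx -1.283 \cdot 10^{13}$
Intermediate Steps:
$P{\left(w,c \right)} = \frac{5}{9} + \frac{11 w}{9}$ ($P{\left(w,c \right)} = - \frac{\left(-6 - 5\right) w - 5}{9} = - \frac{- 11 w - 5}{9} = - \frac{-5 - 11 w}{9} = \frac{5}{9} + \frac{11 w}{9}$)
$\left(1416846 - 4610236\right) \left(P{\left(11 \cdot 0 \cdot 13,-257 \right)} + 4017807\right) = \left(1416846 - 4610236\right) \left(\left(\frac{5}{9} + \frac{11 \cdot 11 \cdot 0 \cdot 13}{9}\right) + 4017807\right) = - 3193390 \left(\left(\frac{5}{9} + \frac{11 \cdot 0 \cdot 13}{9}\right) + 4017807\right) = - 3193390 \left(\left(\frac{5}{9} + \frac{11}{9} \cdot 0\right) + 4017807\right) = - 3193390 \left(\left(\frac{5}{9} + 0\right) + 4017807\right) = - 3193390 \left(\frac{5}{9} + 4017807\right) = \left(-3193390\right) \frac{36160268}{9} = - \frac{115473838228520}{9}$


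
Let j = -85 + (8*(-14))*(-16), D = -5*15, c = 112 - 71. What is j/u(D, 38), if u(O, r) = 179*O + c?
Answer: -1707/13384 ≈ -0.12754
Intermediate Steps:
c = 41
D = -75
u(O, r) = 41 + 179*O (u(O, r) = 179*O + 41 = 41 + 179*O)
j = 1707 (j = -85 - 112*(-16) = -85 + 1792 = 1707)
j/u(D, 38) = 1707/(41 + 179*(-75)) = 1707/(41 - 13425) = 1707/(-13384) = 1707*(-1/13384) = -1707/13384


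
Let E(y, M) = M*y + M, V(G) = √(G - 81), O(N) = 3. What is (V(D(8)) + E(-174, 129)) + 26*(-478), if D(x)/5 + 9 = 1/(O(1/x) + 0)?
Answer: -34745 + I*√1119/3 ≈ -34745.0 + 11.15*I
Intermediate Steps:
D(x) = -130/3 (D(x) = -45 + 5/(3 + 0) = -45 + 5/3 = -130/3)
V(G) = √(-81 + G)
E(y, M) = M + M*y
(V(D(8)) + E(-174, 129)) + 26*(-478) = (√(-81 - 130/3) + 129*(1 - 174)) + 26*(-478) = (√(-373/3) + 129*(-173)) - 12428 = (I*√1119/3 - 22317) - 12428 = (-22317 + I*√1119/3) - 12428 = -34745 + I*√1119/3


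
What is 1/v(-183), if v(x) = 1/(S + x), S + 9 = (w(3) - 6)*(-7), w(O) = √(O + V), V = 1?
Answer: -164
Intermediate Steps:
w(O) = √(1 + O) (w(O) = √(O + 1) = √(1 + O))
S = 19 (S = -9 + (√(1 + 3) - 6)*(-7) = -9 + (√4 - 6)*(-7) = -9 + (2 - 6)*(-7) = -9 - 4*(-7) = -9 + 28 = 19)
v(x) = 1/(19 + x)
1/v(-183) = 1/(1/(19 - 183)) = 1/(1/(-164)) = 1/(-1/164) = -164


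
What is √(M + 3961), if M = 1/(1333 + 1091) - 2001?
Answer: √2879130846/1212 ≈ 44.272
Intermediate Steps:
M = -4850423/2424 (M = 1/2424 - 2001 = -4850423/2424 ≈ -2001.0)
√(M + 3961) = √(-4850423/2424 + 3961) = √(4751041/2424) = √2879130846/1212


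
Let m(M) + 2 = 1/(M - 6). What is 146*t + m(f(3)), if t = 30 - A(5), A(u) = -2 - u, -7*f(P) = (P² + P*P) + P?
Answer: 48599/9 ≈ 5399.9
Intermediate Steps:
f(P) = -2*P²/7 - P/7 (f(P) = -((P² + P*P) + P)/7 = -((P² + P²) + P)/7 = -(2*P² + P)/7 = -(P + 2*P²)/7 = -2*P²/7 - P/7)
m(M) = -2 + 1/(-6 + M) (m(M) = -2 + 1/(M - 6) = -2 + 1/(-6 + M))
t = 37 (t = 30 - (-2 - 1*5) = 30 - (-2 - 5) = 30 - 1*(-7) = 30 + 7 = 37)
146*t + m(f(3)) = 146*37 + (13 - (-2)*3*(1 + 2*3)/7)/(-6 - ⅐*3*(1 + 2*3)) = 5402 + (13 - (-2)*3*(1 + 6)/7)/(-6 - ⅐*3*(1 + 6)) = 5402 + (13 - (-2)*3*7/7)/(-6 - ⅐*3*7) = 5402 + (13 - 2*(-3))/(-6 - 3) = 5402 + (13 + 6)/(-9) = 5402 - ⅑*19 = 5402 - 19/9 = 48599/9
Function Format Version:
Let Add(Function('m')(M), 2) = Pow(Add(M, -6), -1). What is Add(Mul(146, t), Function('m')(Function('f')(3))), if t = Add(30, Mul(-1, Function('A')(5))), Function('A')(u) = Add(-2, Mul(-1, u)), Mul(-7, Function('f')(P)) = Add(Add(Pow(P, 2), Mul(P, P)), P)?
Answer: Rational(48599, 9) ≈ 5399.9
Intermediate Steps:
Function('f')(P) = Add(Mul(Rational(-2, 7), Pow(P, 2)), Mul(Rational(-1, 7), P)) (Function('f')(P) = Mul(Rational(-1, 7), Add(Add(Pow(P, 2), Mul(P, P)), P)) = Mul(Rational(-1, 7), Add(Add(Pow(P, 2), Pow(P, 2)), P)) = Mul(Rational(-1, 7), Add(Mul(2, Pow(P, 2)), P)) = Mul(Rational(-1, 7), Add(P, Mul(2, Pow(P, 2)))) = Add(Mul(Rational(-2, 7), Pow(P, 2)), Mul(Rational(-1, 7), P)))
Function('m')(M) = Add(-2, Pow(Add(-6, M), -1)) (Function('m')(M) = Add(-2, Pow(Add(M, -6), -1)) = Add(-2, Pow(Add(-6, M), -1)))
t = 37 (t = Add(30, Mul(-1, Add(-2, Mul(-1, 5)))) = Add(30, Mul(-1, Add(-2, -5))) = Add(30, Mul(-1, -7)) = Add(30, 7) = 37)
Add(Mul(146, t), Function('m')(Function('f')(3))) = Add(Mul(146, 37), Mul(Pow(Add(-6, Mul(Rational(-1, 7), 3, Add(1, Mul(2, 3)))), -1), Add(13, Mul(-2, Mul(Rational(-1, 7), 3, Add(1, Mul(2, 3))))))) = Add(5402, Mul(Pow(Add(-6, Mul(Rational(-1, 7), 3, Add(1, 6))), -1), Add(13, Mul(-2, Mul(Rational(-1, 7), 3, Add(1, 6)))))) = Add(5402, Mul(Pow(Add(-6, Mul(Rational(-1, 7), 3, 7)), -1), Add(13, Mul(-2, Mul(Rational(-1, 7), 3, 7))))) = Add(5402, Mul(Pow(Add(-6, -3), -1), Add(13, Mul(-2, -3)))) = Add(5402, Mul(Pow(-9, -1), Add(13, 6))) = Add(5402, Mul(Rational(-1, 9), 19)) = Add(5402, Rational(-19, 9)) = Rational(48599, 9)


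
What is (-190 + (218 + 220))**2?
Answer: 61504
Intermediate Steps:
(-190 + (218 + 220))**2 = (-190 + 438)**2 = 248**2 = 61504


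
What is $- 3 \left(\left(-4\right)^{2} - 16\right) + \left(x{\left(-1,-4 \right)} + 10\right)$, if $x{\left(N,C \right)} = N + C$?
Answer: $5$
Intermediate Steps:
$x{\left(N,C \right)} = C + N$
$- 3 \left(\left(-4\right)^{2} - 16\right) + \left(x{\left(-1,-4 \right)} + 10\right) = - 3 \left(\left(-4\right)^{2} - 16\right) + \left(\left(-4 - 1\right) + 10\right) = - 3 \left(16 - 16\right) + \left(-5 + 10\right) = \left(-3\right) 0 + 5 = 0 + 5 = 5$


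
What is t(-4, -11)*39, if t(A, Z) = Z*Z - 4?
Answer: 4563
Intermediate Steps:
t(A, Z) = -4 + Z² (t(A, Z) = Z² - 4 = -4 + Z²)
t(-4, -11)*39 = (-4 + (-11)²)*39 = (-4 + 121)*39 = 117*39 = 4563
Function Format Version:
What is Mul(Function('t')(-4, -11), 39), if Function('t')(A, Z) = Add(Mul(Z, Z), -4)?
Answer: 4563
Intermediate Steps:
Function('t')(A, Z) = Add(-4, Pow(Z, 2)) (Function('t')(A, Z) = Add(Pow(Z, 2), -4) = Add(-4, Pow(Z, 2)))
Mul(Function('t')(-4, -11), 39) = Mul(Add(-4, Pow(-11, 2)), 39) = Mul(Add(-4, 121), 39) = Mul(117, 39) = 4563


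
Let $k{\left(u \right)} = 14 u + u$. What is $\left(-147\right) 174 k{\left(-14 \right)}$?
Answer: $5371380$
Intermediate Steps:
$k{\left(u \right)} = 15 u$
$\left(-147\right) 174 k{\left(-14 \right)} = \left(-147\right) 174 \cdot 15 \left(-14\right) = \left(-25578\right) \left(-210\right) = 5371380$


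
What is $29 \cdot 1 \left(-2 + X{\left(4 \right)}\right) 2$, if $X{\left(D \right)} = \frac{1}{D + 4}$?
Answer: $- \frac{435}{4} \approx -108.75$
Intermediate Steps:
$X{\left(D \right)} = \frac{1}{4 + D}$
$29 \cdot 1 \left(-2 + X{\left(4 \right)}\right) 2 = 29 \cdot 1 \left(-2 + \frac{1}{4 + 4}\right) 2 = 29 \left(-2 + \frac{1}{8}\right) 2 = 29 \left(\left(- \frac{15}{8}\right) 2\right) = 29 \left(- \frac{15}{4}\right) = - \frac{435}{4}$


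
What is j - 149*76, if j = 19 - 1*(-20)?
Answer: -11285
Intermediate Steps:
j = 39 (j = 19 + 20 = 39)
j - 149*76 = 39 - 149*76 = 39 - 11324 = -11285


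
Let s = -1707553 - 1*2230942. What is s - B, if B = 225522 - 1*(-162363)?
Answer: -4326380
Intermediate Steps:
B = 387885 (B = 225522 + 162363 = 387885)
s = -3938495 (s = -1707553 - 2230942 = -3938495)
s - B = -3938495 - 1*387885 = -3938495 - 387885 = -4326380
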